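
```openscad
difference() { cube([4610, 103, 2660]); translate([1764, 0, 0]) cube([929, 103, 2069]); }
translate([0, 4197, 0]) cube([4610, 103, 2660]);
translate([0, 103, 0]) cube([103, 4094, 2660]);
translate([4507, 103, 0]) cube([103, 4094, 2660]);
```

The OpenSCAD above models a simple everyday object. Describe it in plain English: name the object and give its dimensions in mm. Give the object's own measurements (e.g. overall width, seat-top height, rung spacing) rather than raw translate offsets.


A single room: four walls, each 2660 mm tall and 103 mm thick, enclosing an outside footprint 4610×4300 mm (x × y), no floor or roof. The front and back walls (−y and +y sides) run the full x-width; the side walls fit between their inner faces. A door opening 929 mm wide and 2069 mm tall is cut through the front wall from the floor up, its −x edge 1764 mm from the wall's −x end.


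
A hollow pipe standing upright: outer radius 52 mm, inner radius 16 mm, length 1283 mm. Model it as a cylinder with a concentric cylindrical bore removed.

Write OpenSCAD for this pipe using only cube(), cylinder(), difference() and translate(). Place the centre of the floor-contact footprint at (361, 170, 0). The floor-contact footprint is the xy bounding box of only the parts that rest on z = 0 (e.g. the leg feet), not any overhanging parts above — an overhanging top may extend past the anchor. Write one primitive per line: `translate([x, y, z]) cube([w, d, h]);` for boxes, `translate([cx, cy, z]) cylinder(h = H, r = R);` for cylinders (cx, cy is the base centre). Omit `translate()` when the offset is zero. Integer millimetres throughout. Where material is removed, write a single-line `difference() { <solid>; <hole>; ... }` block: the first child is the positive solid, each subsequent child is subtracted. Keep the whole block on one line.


difference() { translate([361, 170, 0]) cylinder(h = 1283, r = 52); translate([361, 170, 0]) cylinder(h = 1283, r = 16); }


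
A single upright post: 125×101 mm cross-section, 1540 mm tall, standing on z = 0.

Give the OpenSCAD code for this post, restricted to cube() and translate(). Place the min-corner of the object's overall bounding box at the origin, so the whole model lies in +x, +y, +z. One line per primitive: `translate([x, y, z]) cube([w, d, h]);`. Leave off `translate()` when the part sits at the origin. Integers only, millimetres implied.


cube([125, 101, 1540]);


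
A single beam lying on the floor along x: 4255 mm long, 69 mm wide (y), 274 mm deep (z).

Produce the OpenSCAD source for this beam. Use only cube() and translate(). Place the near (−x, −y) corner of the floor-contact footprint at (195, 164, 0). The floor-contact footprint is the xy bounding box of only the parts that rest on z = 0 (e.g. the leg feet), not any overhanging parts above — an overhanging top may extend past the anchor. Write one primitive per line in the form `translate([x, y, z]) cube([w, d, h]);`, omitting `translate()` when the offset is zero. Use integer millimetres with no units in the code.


translate([195, 164, 0]) cube([4255, 69, 274]);


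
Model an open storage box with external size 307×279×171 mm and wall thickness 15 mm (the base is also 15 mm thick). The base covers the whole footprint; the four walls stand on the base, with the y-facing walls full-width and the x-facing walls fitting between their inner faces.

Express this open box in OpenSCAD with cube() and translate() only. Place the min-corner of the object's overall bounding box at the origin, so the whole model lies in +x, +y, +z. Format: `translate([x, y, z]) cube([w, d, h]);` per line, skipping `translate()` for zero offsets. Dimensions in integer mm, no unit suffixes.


cube([307, 279, 15]);
translate([0, 0, 15]) cube([307, 15, 156]);
translate([0, 264, 15]) cube([307, 15, 156]);
translate([0, 15, 15]) cube([15, 249, 156]);
translate([292, 15, 15]) cube([15, 249, 156]);


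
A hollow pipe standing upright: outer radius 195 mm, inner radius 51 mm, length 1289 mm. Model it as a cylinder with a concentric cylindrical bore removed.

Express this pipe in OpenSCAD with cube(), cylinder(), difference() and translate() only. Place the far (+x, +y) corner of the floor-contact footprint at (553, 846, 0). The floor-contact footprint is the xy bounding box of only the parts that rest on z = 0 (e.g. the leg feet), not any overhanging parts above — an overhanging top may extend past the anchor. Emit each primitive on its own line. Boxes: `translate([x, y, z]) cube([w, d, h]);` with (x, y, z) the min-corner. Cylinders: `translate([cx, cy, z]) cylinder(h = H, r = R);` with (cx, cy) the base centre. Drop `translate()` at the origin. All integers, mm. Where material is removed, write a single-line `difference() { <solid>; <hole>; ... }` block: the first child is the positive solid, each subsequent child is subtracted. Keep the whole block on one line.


difference() { translate([358, 651, 0]) cylinder(h = 1289, r = 195); translate([358, 651, 0]) cylinder(h = 1289, r = 51); }


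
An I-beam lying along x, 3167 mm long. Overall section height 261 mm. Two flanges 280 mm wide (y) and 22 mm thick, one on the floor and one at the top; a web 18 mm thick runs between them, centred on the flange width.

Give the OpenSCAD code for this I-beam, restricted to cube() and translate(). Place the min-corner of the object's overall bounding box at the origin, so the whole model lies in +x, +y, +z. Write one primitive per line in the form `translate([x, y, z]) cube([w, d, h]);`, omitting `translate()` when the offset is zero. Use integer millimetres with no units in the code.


cube([3167, 280, 22]);
translate([0, 131, 22]) cube([3167, 18, 217]);
translate([0, 0, 239]) cube([3167, 280, 22]);


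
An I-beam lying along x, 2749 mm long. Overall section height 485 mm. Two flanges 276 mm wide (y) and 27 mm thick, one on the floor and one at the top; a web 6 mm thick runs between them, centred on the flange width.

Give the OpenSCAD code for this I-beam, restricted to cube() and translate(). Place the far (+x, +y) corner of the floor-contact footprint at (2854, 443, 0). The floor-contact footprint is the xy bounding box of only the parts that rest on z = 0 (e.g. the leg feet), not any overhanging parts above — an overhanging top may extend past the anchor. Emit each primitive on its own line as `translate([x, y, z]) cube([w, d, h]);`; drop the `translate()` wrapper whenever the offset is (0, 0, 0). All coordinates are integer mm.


translate([105, 167, 0]) cube([2749, 276, 27]);
translate([105, 302, 27]) cube([2749, 6, 431]);
translate([105, 167, 458]) cube([2749, 276, 27]);


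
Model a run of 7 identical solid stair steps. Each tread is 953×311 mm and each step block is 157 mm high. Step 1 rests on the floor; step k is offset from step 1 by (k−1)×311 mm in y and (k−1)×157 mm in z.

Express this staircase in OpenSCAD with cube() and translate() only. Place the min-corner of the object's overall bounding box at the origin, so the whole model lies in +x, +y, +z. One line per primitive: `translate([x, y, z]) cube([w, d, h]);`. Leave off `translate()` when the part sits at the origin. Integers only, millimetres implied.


cube([953, 311, 157]);
translate([0, 311, 157]) cube([953, 311, 157]);
translate([0, 622, 314]) cube([953, 311, 157]);
translate([0, 933, 471]) cube([953, 311, 157]);
translate([0, 1244, 628]) cube([953, 311, 157]);
translate([0, 1555, 785]) cube([953, 311, 157]);
translate([0, 1866, 942]) cube([953, 311, 157]);


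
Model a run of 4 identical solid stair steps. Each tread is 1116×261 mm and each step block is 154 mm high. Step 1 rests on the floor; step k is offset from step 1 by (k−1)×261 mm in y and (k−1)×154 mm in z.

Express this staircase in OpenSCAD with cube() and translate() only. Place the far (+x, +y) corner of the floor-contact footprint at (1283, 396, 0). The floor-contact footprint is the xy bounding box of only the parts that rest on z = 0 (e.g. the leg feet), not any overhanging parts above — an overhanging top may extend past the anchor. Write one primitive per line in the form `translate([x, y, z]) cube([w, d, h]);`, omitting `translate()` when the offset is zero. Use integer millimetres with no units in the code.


translate([167, 135, 0]) cube([1116, 261, 154]);
translate([167, 396, 154]) cube([1116, 261, 154]);
translate([167, 657, 308]) cube([1116, 261, 154]);
translate([167, 918, 462]) cube([1116, 261, 154]);


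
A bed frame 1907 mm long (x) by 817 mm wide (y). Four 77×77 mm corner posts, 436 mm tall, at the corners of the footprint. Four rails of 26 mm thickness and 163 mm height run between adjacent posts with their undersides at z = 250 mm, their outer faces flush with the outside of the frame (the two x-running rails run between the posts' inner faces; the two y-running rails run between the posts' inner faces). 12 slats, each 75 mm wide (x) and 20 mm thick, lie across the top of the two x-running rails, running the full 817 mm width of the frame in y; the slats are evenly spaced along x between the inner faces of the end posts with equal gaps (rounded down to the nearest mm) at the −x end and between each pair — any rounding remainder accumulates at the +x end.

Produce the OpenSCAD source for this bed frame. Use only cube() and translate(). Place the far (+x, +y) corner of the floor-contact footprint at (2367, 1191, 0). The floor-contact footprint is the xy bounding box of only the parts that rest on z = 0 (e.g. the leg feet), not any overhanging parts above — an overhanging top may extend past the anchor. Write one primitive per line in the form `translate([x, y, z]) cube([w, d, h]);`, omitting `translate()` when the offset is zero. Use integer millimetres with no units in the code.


translate([460, 374, 0]) cube([77, 77, 436]);
translate([460, 1114, 0]) cube([77, 77, 436]);
translate([2290, 374, 0]) cube([77, 77, 436]);
translate([2290, 1114, 0]) cube([77, 77, 436]);
translate([537, 374, 250]) cube([1753, 26, 163]);
translate([537, 1165, 250]) cube([1753, 26, 163]);
translate([460, 451, 250]) cube([26, 663, 163]);
translate([2341, 451, 250]) cube([26, 663, 163]);
translate([602, 374, 413]) cube([75, 817, 20]);
translate([742, 374, 413]) cube([75, 817, 20]);
translate([882, 374, 413]) cube([75, 817, 20]);
translate([1022, 374, 413]) cube([75, 817, 20]);
translate([1162, 374, 413]) cube([75, 817, 20]);
translate([1302, 374, 413]) cube([75, 817, 20]);
translate([1442, 374, 413]) cube([75, 817, 20]);
translate([1582, 374, 413]) cube([75, 817, 20]);
translate([1722, 374, 413]) cube([75, 817, 20]);
translate([1862, 374, 413]) cube([75, 817, 20]);
translate([2002, 374, 413]) cube([75, 817, 20]);
translate([2142, 374, 413]) cube([75, 817, 20]);


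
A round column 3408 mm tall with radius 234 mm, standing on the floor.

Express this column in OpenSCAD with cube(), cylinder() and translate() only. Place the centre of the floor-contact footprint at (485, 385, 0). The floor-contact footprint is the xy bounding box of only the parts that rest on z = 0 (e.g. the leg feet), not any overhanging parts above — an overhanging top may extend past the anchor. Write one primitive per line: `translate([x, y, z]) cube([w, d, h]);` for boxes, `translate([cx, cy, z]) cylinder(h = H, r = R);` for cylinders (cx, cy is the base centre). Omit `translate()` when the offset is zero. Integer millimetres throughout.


translate([485, 385, 0]) cylinder(h = 3408, r = 234);


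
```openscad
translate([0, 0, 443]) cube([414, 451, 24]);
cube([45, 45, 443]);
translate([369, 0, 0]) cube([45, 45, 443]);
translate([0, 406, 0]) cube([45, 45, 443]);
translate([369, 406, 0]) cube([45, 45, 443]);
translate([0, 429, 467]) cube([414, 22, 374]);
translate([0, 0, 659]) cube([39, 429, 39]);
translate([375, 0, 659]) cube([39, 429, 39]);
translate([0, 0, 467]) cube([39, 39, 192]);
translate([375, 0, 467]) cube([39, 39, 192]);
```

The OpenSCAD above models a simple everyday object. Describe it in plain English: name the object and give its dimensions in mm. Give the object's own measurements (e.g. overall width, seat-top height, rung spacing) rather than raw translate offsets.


A chair. The seat is a 414×451×24 mm slab with its top at z = 467 mm, on four 45×45 mm corner legs (flush with the seat edges, standing on z = 0). A flat backrest 22 mm thick, 374 mm tall, spans the full seat width and rises from the seat top along its +y edge, rear face flush with the rear of the seat. Two armrests of 39×39 mm section run along each side from the seat's front edge to the front of the backrest, top faces 231 mm above the seat top and outer faces flush with the seat's x-edges; a 39×39 mm post under the front of each armrest stands on the seat at the front corner.


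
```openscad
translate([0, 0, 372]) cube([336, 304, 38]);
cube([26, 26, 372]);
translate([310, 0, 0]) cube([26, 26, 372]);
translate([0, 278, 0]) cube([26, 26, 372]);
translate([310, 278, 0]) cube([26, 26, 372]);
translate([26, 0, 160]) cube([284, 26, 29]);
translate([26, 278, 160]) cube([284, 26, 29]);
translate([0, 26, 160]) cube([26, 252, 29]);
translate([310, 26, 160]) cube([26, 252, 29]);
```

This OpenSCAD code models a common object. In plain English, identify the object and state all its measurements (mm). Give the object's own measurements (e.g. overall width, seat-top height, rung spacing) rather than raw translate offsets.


A simple wooden stool: a rectangular seat 336 mm (x) by 304 mm (y), 38 mm thick, top face at z = 410 mm, on four square legs, each 26×26 mm in cross-section. The legs rest on z = 0, each flush with a corner of the seat. Four stretchers, 26 mm wide and 29 mm tall, connect adjacent legs with their undersides at z = 160 mm, each running between the inner faces of the legs it joins and aligned with the legs' outer faces on the other axis.


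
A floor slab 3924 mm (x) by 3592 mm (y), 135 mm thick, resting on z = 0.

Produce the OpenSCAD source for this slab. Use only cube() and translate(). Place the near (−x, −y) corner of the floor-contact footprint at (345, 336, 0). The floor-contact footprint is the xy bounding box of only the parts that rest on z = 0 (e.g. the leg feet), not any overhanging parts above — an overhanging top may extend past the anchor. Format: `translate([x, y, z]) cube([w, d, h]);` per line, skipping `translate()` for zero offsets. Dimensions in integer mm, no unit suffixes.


translate([345, 336, 0]) cube([3924, 3592, 135]);


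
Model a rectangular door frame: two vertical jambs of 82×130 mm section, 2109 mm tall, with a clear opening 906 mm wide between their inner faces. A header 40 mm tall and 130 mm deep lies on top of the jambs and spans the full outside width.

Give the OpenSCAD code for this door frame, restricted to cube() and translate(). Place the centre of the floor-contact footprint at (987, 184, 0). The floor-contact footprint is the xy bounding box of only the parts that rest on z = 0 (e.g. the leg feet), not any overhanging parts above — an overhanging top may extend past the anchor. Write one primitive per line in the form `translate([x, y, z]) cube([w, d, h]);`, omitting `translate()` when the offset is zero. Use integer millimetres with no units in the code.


translate([452, 119, 0]) cube([82, 130, 2109]);
translate([1440, 119, 0]) cube([82, 130, 2109]);
translate([452, 119, 2109]) cube([1070, 130, 40]);


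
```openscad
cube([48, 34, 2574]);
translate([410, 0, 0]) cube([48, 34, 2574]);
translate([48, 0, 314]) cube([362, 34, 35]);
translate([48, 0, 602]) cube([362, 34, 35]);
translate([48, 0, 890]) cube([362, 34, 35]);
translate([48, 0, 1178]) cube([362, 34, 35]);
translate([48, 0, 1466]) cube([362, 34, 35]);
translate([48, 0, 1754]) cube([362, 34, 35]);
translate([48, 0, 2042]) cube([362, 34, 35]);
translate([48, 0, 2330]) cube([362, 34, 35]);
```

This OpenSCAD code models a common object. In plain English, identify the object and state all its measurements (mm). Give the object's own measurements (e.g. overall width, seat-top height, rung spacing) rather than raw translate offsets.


A straight ladder. Two 48×34 mm vertical rails, 2574 mm tall, stand 458 mm apart (outside-to-outside) with their front faces coplanar on the −y side. 8 rungs, each 34 mm deep and 35 mm tall, span between the inner faces of the rails, front faces flush with the rails. The lowest rung's underside is at z = 314 mm and rungs are spaced 288 mm apart (underside to underside).


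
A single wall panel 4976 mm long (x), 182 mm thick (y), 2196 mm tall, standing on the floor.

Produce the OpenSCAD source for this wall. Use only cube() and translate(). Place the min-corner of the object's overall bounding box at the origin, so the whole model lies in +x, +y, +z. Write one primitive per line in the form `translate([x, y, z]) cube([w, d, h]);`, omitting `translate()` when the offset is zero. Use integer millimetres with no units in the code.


cube([4976, 182, 2196]);


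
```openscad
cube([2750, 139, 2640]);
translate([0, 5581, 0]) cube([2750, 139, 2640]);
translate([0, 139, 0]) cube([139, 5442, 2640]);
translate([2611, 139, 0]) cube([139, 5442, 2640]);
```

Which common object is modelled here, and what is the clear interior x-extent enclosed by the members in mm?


A house (or room) frame. The interior width is 2472 mm.

Four 2640 mm walls enclosing a rectangle with no floor or roof — a room or house frame. Outside width is 2750 mm and wall thickness is 139 mm, so the interior width is 2750 − 2 × 139 = 2472 mm.


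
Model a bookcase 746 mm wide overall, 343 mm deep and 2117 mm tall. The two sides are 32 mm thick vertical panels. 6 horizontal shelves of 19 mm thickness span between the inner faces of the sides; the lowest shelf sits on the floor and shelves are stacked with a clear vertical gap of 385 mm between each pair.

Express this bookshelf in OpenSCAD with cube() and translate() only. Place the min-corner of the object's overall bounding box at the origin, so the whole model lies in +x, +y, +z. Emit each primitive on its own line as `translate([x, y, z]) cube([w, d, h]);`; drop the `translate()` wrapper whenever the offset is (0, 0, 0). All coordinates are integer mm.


cube([32, 343, 2117]);
translate([714, 0, 0]) cube([32, 343, 2117]);
translate([32, 0, 0]) cube([682, 343, 19]);
translate([32, 0, 404]) cube([682, 343, 19]);
translate([32, 0, 808]) cube([682, 343, 19]);
translate([32, 0, 1212]) cube([682, 343, 19]);
translate([32, 0, 1616]) cube([682, 343, 19]);
translate([32, 0, 2020]) cube([682, 343, 19]);


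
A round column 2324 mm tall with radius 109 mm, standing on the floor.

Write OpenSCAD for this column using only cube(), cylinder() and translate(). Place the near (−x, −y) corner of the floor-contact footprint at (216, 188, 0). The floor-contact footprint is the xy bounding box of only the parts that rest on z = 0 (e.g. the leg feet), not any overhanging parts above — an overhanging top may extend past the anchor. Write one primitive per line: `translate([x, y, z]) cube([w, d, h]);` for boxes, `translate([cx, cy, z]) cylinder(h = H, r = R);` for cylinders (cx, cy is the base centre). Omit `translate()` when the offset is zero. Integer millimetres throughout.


translate([325, 297, 0]) cylinder(h = 2324, r = 109);


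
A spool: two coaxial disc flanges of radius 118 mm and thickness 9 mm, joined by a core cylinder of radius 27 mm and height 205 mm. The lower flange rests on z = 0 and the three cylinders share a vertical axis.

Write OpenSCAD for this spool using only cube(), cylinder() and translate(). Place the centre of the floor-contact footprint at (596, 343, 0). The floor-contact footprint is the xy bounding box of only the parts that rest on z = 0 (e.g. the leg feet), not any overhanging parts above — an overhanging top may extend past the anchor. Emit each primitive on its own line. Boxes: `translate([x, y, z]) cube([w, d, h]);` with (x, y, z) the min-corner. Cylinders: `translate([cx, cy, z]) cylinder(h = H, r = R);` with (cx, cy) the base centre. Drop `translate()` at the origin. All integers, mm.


translate([596, 343, 0]) cylinder(h = 9, r = 118);
translate([596, 343, 9]) cylinder(h = 205, r = 27);
translate([596, 343, 214]) cylinder(h = 9, r = 118);


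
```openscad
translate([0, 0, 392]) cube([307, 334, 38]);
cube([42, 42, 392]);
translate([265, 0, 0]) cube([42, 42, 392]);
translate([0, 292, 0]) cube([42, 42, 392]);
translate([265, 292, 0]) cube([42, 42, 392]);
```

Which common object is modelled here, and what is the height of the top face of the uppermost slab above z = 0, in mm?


A stool. The seat height is 430 mm.

A 307×334×38 slab at z = 392 on four corner posts — a stool. The seat top is 392 + 38 = 430 mm.


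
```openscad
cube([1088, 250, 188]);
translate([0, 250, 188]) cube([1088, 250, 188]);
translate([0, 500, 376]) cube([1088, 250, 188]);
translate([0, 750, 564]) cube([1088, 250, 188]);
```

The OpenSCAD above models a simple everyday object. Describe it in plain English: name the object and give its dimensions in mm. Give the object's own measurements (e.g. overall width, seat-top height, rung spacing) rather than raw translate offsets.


A straight staircase of 4 solid steps. Each step is 1088 mm wide (x), 250 mm deep (y, the going) and 188 mm tall (the rise). The first step rests on the floor; each subsequent step sits one going further in +y and one rise higher in +z, directly behind and above the previous step with no overlap.


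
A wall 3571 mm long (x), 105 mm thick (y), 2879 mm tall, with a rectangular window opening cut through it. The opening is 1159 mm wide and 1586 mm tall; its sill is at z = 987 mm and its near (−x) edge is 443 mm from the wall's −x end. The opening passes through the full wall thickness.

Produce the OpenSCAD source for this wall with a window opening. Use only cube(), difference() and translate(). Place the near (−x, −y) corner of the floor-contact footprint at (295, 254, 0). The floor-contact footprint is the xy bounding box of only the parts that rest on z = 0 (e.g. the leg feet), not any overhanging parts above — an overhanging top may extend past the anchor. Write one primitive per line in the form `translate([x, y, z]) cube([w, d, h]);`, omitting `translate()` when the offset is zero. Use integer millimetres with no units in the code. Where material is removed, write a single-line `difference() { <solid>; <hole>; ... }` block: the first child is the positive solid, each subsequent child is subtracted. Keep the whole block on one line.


difference() { translate([295, 254, 0]) cube([3571, 105, 2879]); translate([738, 254, 987]) cube([1159, 105, 1586]); }


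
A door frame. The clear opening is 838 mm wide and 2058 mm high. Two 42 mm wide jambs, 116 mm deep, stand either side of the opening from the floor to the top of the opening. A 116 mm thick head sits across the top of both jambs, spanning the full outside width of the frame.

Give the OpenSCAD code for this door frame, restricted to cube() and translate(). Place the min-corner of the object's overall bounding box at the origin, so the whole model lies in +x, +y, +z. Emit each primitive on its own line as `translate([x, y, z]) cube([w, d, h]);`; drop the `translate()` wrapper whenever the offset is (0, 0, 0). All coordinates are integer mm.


cube([42, 116, 2058]);
translate([880, 0, 0]) cube([42, 116, 2058]);
translate([0, 0, 2058]) cube([922, 116, 116]);


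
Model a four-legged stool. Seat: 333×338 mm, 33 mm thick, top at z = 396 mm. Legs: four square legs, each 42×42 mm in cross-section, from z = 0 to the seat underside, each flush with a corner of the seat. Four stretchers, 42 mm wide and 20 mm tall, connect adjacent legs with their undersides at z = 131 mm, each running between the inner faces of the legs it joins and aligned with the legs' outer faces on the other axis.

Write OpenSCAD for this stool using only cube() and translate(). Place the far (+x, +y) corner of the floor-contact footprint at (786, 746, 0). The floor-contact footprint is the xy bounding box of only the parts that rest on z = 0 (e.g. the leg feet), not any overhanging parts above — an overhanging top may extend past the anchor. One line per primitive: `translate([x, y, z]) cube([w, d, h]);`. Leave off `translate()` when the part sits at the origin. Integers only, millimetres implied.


translate([453, 408, 363]) cube([333, 338, 33]);
translate([453, 408, 0]) cube([42, 42, 363]);
translate([744, 408, 0]) cube([42, 42, 363]);
translate([453, 704, 0]) cube([42, 42, 363]);
translate([744, 704, 0]) cube([42, 42, 363]);
translate([495, 408, 131]) cube([249, 42, 20]);
translate([495, 704, 131]) cube([249, 42, 20]);
translate([453, 450, 131]) cube([42, 254, 20]);
translate([744, 450, 131]) cube([42, 254, 20]);


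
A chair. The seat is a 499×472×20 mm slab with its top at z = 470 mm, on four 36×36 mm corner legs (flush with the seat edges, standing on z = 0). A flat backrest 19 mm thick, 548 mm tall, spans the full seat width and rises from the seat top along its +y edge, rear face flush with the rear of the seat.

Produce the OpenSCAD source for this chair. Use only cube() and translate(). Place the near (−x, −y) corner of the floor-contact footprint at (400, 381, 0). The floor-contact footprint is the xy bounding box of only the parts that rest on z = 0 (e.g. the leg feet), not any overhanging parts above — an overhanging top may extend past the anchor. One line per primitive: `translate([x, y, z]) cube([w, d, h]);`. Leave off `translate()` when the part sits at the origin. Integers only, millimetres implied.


translate([400, 381, 450]) cube([499, 472, 20]);
translate([400, 381, 0]) cube([36, 36, 450]);
translate([863, 381, 0]) cube([36, 36, 450]);
translate([400, 817, 0]) cube([36, 36, 450]);
translate([863, 817, 0]) cube([36, 36, 450]);
translate([400, 834, 470]) cube([499, 19, 548]);


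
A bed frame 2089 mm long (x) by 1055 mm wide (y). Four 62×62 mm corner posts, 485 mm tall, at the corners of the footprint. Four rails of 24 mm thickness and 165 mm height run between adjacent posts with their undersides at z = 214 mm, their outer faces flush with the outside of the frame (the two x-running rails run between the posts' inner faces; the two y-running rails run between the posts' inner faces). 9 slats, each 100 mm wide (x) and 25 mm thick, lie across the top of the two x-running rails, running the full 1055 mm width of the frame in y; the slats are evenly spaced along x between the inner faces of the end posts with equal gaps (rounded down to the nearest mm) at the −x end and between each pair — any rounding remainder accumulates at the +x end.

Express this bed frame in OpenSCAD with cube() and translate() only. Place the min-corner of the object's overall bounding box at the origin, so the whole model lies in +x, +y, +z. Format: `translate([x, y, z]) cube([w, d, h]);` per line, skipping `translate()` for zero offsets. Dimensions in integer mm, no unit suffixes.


// slat z = rail_z + rail_h = 214 + 165 = 379
// slat gap = ⌊(1965 − 9·100) / 10⌋ = 106
cube([62, 62, 485]);
translate([0, 993, 0]) cube([62, 62, 485]);
translate([2027, 0, 0]) cube([62, 62, 485]);
translate([2027, 993, 0]) cube([62, 62, 485]);
translate([62, 0, 214]) cube([1965, 24, 165]);
translate([62, 1031, 214]) cube([1965, 24, 165]);
translate([0, 62, 214]) cube([24, 931, 165]);
translate([2065, 62, 214]) cube([24, 931, 165]);
translate([168, 0, 379]) cube([100, 1055, 25]);
translate([374, 0, 379]) cube([100, 1055, 25]);
translate([580, 0, 379]) cube([100, 1055, 25]);
translate([786, 0, 379]) cube([100, 1055, 25]);
translate([992, 0, 379]) cube([100, 1055, 25]);
translate([1198, 0, 379]) cube([100, 1055, 25]);
translate([1404, 0, 379]) cube([100, 1055, 25]);
translate([1610, 0, 379]) cube([100, 1055, 25]);
translate([1816, 0, 379]) cube([100, 1055, 25]);


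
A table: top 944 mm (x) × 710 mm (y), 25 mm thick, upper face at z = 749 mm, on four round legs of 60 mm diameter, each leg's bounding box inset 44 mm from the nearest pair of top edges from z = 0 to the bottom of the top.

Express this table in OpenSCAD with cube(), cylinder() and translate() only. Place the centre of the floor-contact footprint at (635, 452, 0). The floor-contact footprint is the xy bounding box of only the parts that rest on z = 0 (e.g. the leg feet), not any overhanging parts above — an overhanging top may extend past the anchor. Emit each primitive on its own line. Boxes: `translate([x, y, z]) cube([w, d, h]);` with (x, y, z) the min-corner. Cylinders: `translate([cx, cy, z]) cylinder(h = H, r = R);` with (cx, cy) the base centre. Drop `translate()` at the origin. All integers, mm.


// leg_h = 749 - 25 = 724
translate([163, 97, 724]) cube([944, 710, 25]);
translate([237, 171, 0]) cylinder(h = 724, r = 30);
translate([1033, 171, 0]) cylinder(h = 724, r = 30);
translate([237, 733, 0]) cylinder(h = 724, r = 30);
translate([1033, 733, 0]) cylinder(h = 724, r = 30);


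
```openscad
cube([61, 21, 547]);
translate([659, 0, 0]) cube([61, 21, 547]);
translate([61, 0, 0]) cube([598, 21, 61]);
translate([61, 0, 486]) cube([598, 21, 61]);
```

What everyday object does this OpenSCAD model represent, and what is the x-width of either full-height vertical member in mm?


A picture frame. The border width is 61 mm.

Four thin pieces enclosing a rectangular opening — a picture frame. The two full-height stiles are 547 mm tall; the top rail sits at z = 486 and is 61 mm tall, so the border above the opening is 547 − 486 = 61 mm, matching the stile x-width.


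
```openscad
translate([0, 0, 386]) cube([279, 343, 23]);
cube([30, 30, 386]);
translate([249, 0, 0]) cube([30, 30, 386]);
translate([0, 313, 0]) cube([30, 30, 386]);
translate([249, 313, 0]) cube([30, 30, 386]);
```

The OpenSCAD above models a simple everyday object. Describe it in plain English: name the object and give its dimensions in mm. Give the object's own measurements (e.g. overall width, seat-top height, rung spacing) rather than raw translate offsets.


A four-legged stool. The seat is a 279×343×23 mm slab whose top surface is at z = 409 mm; four square legs, each 30×30 mm in cross-section, run from the floor (z = 0) to the underside of the seat, each flush with a corner of the seat.


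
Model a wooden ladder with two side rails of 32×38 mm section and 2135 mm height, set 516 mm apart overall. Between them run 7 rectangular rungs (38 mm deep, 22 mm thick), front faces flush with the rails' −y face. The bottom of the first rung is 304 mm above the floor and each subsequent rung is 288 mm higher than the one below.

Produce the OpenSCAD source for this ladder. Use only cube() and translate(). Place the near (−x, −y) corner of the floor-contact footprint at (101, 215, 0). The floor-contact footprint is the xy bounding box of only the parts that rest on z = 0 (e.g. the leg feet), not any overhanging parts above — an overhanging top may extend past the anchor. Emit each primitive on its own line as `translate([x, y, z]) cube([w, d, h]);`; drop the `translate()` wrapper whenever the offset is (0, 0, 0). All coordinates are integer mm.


// rung span = 516 - 2*32 = 452
// rung[k] z = 304 + k*288
translate([101, 215, 0]) cube([32, 38, 2135]);
translate([585, 215, 0]) cube([32, 38, 2135]);
translate([133, 215, 304]) cube([452, 38, 22]);
translate([133, 215, 592]) cube([452, 38, 22]);
translate([133, 215, 880]) cube([452, 38, 22]);
translate([133, 215, 1168]) cube([452, 38, 22]);
translate([133, 215, 1456]) cube([452, 38, 22]);
translate([133, 215, 1744]) cube([452, 38, 22]);
translate([133, 215, 2032]) cube([452, 38, 22]);


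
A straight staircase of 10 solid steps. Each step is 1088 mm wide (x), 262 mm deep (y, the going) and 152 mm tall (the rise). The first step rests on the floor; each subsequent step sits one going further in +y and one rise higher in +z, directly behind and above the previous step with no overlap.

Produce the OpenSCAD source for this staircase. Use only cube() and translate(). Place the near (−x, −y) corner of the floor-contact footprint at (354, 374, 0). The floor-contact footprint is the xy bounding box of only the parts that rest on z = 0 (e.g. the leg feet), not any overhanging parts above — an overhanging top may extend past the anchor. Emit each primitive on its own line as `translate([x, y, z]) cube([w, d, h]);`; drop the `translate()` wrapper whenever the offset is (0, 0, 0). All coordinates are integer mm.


translate([354, 374, 0]) cube([1088, 262, 152]);
translate([354, 636, 152]) cube([1088, 262, 152]);
translate([354, 898, 304]) cube([1088, 262, 152]);
translate([354, 1160, 456]) cube([1088, 262, 152]);
translate([354, 1422, 608]) cube([1088, 262, 152]);
translate([354, 1684, 760]) cube([1088, 262, 152]);
translate([354, 1946, 912]) cube([1088, 262, 152]);
translate([354, 2208, 1064]) cube([1088, 262, 152]);
translate([354, 2470, 1216]) cube([1088, 262, 152]);
translate([354, 2732, 1368]) cube([1088, 262, 152]);


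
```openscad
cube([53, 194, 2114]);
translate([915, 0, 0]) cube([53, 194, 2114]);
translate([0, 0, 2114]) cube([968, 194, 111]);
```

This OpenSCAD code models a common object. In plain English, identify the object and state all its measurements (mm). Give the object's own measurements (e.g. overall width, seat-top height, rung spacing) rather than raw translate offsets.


A door frame. The clear opening is 862 mm wide and 2114 mm high. Two 53 mm wide jambs, 194 mm deep, stand either side of the opening from the floor to the top of the opening. A 111 mm thick head sits across the top of both jambs, spanning the full outside width of the frame.


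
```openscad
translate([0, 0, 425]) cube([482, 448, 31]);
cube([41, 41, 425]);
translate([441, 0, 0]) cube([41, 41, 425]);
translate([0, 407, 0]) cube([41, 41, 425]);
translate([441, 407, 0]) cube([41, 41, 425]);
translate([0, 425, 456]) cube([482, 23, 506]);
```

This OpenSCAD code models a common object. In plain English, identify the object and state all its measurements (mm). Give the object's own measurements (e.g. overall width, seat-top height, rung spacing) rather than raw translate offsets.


A chair. The seat is a 482×448×31 mm slab with its top at z = 456 mm, on four 41×41 mm corner legs (flush with the seat edges, standing on z = 0). A flat backrest 23 mm thick, 506 mm tall, spans the full seat width and rises from the seat top along its +y edge, rear face flush with the rear of the seat.


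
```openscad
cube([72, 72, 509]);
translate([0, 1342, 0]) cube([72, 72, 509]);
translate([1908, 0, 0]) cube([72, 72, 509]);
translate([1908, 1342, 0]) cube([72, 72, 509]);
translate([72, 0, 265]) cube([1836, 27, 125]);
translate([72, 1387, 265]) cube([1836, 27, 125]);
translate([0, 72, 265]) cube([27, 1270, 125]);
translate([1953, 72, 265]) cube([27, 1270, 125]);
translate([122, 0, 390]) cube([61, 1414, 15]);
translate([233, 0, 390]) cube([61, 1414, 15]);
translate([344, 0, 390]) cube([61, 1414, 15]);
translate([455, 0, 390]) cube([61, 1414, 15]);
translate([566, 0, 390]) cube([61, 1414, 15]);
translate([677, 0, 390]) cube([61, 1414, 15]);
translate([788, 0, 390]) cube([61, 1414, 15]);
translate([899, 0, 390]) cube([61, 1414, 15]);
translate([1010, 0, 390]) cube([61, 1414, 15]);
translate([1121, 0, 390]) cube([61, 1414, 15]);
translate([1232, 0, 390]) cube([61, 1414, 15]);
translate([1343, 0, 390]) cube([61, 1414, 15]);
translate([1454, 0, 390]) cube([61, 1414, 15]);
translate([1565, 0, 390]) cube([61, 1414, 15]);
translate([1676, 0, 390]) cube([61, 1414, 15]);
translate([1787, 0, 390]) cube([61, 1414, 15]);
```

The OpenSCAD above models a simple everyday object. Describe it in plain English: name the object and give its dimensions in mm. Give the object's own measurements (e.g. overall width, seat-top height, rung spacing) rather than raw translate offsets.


A bed frame 1980 mm long (x) by 1414 mm wide (y). Four 72×72 mm corner posts, 509 mm tall, at the corners of the footprint. Four rails of 27 mm thickness and 125 mm height run between adjacent posts with their undersides at z = 265 mm, their outer faces flush with the outside of the frame (the two x-running rails run between the posts' inner faces; the two y-running rails run between the posts' inner faces). 16 slats, each 61 mm wide (x) and 15 mm thick, lie across the top of the two x-running rails, running the full 1414 mm width of the frame in y; along x they sit between the end posts with a 50 mm gap after the −x posts and between neighbouring slats, leaving 60 mm before the +x posts.


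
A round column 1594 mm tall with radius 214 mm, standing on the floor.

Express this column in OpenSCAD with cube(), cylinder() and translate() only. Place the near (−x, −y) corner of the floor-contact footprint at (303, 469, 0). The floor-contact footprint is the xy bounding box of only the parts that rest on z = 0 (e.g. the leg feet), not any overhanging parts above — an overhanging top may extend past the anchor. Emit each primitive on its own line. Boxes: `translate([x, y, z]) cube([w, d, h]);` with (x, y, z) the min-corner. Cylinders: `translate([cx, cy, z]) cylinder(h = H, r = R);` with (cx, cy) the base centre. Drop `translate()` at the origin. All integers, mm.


translate([517, 683, 0]) cylinder(h = 1594, r = 214);


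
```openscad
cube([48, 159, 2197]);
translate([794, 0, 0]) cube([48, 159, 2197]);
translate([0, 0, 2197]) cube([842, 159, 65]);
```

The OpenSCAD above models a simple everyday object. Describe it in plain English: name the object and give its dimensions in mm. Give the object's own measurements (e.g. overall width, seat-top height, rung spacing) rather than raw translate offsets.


A door frame. The clear opening is 746 mm wide and 2197 mm high. Two 48 mm wide jambs, 159 mm deep, stand either side of the opening from the floor to the top of the opening. A 65 mm thick head sits across the top of both jambs, spanning the full outside width of the frame.


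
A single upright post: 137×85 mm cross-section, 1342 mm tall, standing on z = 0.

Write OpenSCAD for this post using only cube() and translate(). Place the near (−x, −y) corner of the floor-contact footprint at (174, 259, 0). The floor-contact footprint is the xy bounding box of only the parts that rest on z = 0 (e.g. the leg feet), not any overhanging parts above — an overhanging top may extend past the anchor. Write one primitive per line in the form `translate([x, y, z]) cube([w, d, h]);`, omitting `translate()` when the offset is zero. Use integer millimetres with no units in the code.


translate([174, 259, 0]) cube([137, 85, 1342]);


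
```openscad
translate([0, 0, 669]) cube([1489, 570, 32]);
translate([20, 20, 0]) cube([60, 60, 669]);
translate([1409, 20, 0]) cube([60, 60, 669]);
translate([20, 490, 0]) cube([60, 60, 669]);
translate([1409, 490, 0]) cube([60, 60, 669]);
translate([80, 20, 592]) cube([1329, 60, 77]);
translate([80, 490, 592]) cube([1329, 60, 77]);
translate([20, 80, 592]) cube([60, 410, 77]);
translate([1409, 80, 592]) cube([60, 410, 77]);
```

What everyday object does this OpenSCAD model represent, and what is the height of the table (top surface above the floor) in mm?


A table. The table height is 701 mm.

A 1489×570×32 slab sits at z = 669 on four 60 mm square posts — a table. The top surface is at 669 + 32 = 701 mm.


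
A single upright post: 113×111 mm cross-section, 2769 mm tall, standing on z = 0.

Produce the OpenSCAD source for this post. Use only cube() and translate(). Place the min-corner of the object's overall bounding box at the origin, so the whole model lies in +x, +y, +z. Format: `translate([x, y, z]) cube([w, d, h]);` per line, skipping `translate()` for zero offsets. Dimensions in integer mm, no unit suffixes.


cube([113, 111, 2769]);


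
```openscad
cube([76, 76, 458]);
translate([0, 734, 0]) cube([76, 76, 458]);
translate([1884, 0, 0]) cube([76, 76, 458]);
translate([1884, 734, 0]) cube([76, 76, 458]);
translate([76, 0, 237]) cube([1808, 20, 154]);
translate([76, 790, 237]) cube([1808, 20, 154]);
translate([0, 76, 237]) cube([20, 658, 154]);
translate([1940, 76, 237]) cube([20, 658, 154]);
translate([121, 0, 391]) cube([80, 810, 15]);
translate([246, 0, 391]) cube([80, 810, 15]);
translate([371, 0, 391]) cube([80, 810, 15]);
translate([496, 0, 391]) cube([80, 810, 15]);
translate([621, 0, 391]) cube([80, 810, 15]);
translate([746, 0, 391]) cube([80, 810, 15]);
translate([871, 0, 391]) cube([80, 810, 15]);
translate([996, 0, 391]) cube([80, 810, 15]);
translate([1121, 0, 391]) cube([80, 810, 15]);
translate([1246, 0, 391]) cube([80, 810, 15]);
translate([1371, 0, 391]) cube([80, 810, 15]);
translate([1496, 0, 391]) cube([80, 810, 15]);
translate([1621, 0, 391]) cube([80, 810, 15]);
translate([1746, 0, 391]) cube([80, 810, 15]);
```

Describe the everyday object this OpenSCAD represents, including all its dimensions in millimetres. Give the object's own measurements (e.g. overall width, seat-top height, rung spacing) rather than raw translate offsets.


A bed frame 1960 mm long (x) by 810 mm wide (y). Four 76×76 mm corner posts, 458 mm tall, at the corners of the footprint. Four rails of 20 mm thickness and 154 mm height run between adjacent posts with their undersides at z = 237 mm, their outer faces flush with the outside of the frame (the two x-running rails run between the posts' inner faces; the two y-running rails run between the posts' inner faces). 14 slats, each 80 mm wide (x) and 15 mm thick, lie across the top of the two x-running rails, running the full 810 mm width of the frame in y; along x they sit between the end posts with a 45 mm gap after the −x posts and between neighbouring slats, leaving 58 mm before the +x posts.
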